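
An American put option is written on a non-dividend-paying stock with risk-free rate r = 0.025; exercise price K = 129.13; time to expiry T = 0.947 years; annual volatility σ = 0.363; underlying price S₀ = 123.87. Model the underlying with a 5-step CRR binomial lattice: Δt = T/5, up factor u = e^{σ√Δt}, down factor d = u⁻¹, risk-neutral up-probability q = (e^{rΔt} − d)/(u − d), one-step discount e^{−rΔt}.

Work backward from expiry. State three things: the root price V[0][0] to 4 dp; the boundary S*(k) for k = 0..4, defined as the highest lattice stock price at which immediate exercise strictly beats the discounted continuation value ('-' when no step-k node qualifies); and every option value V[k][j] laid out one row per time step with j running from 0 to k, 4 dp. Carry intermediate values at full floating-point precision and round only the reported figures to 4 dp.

Δt=0.18940  u=1.17114  d=0.85387  q=0.47555  discount=0.99528
step 5 (expiry): payoffs max(K−S,0) = 72.9061 52.0149 23.3613 0.0000 0.0000 0.0000
step 4: (k=4,j=0): S=65.8461, (K−S)⁺=63.2839, hold=62.6739 ⇒ V=63.2839 exercise | (k=4,j=1): S=90.3126, (K−S)⁺=38.8174, hold=38.2074 ⇒ V=38.8174 exercise | (k=4,j=2): S=123.8700, (K−S)⁺=5.2600, hold=12.1940 ⇒ V=12.1940 continue | (k=4,j=3): S=169.8964, (K−S)⁺=0.0000, hold=0.0000 ⇒ V=0.0000 continue | (k=4,j=4): S=233.0247, (K−S)⁺=0.0000, hold=0.0000 ⇒ V=0.0000 continue  boundary S*=90.3126
step 3: (k=3,j=0): S=77.1151, (K−S)⁺=52.0149, hold=51.4050 ⇒ V=52.0149 exercise | (k=3,j=1): S=105.7687, (K−S)⁺=23.3613, hold=26.0332 ⇒ V=26.0332 continue | (k=3,j=2): S=145.0692, (K−S)⁺=0.0000, hold=6.3650 ⇒ V=6.3650 continue | (k=3,j=3): S=198.9725, (K−S)⁺=0.0000, hold=0.0000 ⇒ V=0.0000 continue  boundary S*=77.1151
step 2: (k=2,j=0): S=90.3126, (K−S)⁺=38.8174, hold=39.4721 ⇒ V=39.4721 continue | (k=2,j=1): S=123.8700, (K−S)⁺=5.2600, hold=16.6012 ⇒ V=16.6012 continue | (k=2,j=2): S=169.8964, (K−S)⁺=0.0000, hold=3.3224 ⇒ V=3.3224 continue  boundary S*=-
step 1: (k=1,j=0): S=105.7687, (K−S)⁺=23.3613, hold=28.4608 ⇒ V=28.4608 continue | (k=1,j=1): S=145.0692, (K−S)⁺=0.0000, hold=10.2379 ⇒ V=10.2379 continue  boundary S*=-
step 0: (k=0,j=0): S=123.8700, (K−S)⁺=5.2600, hold=19.7015 ⇒ V=19.7015 continue  boundary S*=-

price = 19.7015
boundary = - - - 77.1151 90.3126
tree:
19.7015
28.4608 10.2379
39.4721 16.6012 3.3224
52.0149 26.0332 6.3650 0.0000
63.2839 38.8174 12.1940 0.0000 0.0000
72.9061 52.0149 23.3613 0.0000 0.0000 0.0000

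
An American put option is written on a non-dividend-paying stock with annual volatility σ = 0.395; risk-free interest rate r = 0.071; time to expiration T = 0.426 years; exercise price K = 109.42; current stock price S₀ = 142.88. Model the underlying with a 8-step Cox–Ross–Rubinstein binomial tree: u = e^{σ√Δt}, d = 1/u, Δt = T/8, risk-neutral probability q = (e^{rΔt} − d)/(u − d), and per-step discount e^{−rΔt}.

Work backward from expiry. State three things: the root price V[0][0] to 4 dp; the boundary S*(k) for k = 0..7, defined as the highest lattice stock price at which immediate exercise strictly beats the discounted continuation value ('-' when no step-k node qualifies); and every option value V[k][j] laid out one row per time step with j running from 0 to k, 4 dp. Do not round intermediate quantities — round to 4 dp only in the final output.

price = 2.1202
boundary = - - - - - - 82.6905 90.5819
tree:
2.1202
3.4760 0.7696
5.5807 1.3806 0.1595
8.7340 2.4441 0.3190 0.0000
13.2435 4.2544 0.6377 0.0000 0.0000
19.2968 7.2417 1.2752 0.0000 0.0000 0.0000
26.7295 11.9506 2.5497 0.0000 0.0000 0.0000 0.0000
33.9334 18.8381 5.0981 0.0000 0.0000 0.0000 0.0000 0.0000
40.5098 26.7295 10.1935 0.0000 0.0000 0.0000 0.0000 0.0000 0.0000

Δt=0.05325  u=1.09543  d=0.91288  q=0.49798  discount=0.99623
step 8 (expiry): payoffs max(K−S,0) = 40.5098 26.7295 10.1935 0.0000 0.0000 0.0000 0.0000 0.0000 0.0000
step 7: (k=7,j=0): S=75.4866, (K−S)⁺=33.9334, hold=33.5205 ⇒ V=33.9334 exercise | (k=7,j=1): S=90.5819, (K−S)⁺=18.8381, hold=18.4251 ⇒ V=18.8381 exercise | (k=7,j=2): S=108.6960, (K−S)⁺=0.7240, hold=5.0981 ⇒ V=5.0981 continue | (k=7,j=3): S=130.4324, (K−S)⁺=0.0000, hold=0.0000 ⇒ V=0.0000 continue | (k=7,j=4): S=156.5155, (K−S)⁺=0.0000, hold=0.0000 ⇒ V=0.0000 continue | (k=7,j=5): S=187.8146, (K−S)⁺=0.0000, hold=0.0000 ⇒ V=0.0000 continue | (k=7,j=6): S=225.3727, (K−S)⁺=0.0000, hold=0.0000 ⇒ V=0.0000 continue | (k=7,j=7): S=270.4414, (K−S)⁺=0.0000, hold=0.0000 ⇒ V=0.0000 continue  boundary S*=90.5819
step 6: (k=6,j=0): S=82.6905, (K−S)⁺=26.7295, hold=26.3166 ⇒ V=26.7295 exercise | (k=6,j=1): S=99.2265, (K−S)⁺=10.1935, hold=11.9506 ⇒ V=11.9506 continue | (k=6,j=2): S=119.0692, (K−S)⁺=0.0000, hold=2.5497 ⇒ V=2.5497 continue | (k=6,j=3): S=142.8800, (K−S)⁺=0.0000, hold=0.0000 ⇒ V=0.0000 continue | (k=6,j=4): S=171.4523, (K−S)⁺=0.0000, hold=0.0000 ⇒ V=0.0000 continue | (k=6,j=5): S=205.7384, (K−S)⁺=0.0000, hold=0.0000 ⇒ V=0.0000 continue | (k=6,j=6): S=246.8807, (K−S)⁺=0.0000, hold=0.0000 ⇒ V=0.0000 continue  boundary S*=82.6905
step 5: (k=5,j=0): S=90.5819, (K−S)⁺=18.8381, hold=19.2968 ⇒ V=19.2968 continue | (k=5,j=1): S=108.6960, (K−S)⁺=0.7240, hold=7.2417 ⇒ V=7.2417 continue | (k=5,j=2): S=130.4324, (K−S)⁺=0.0000, hold=1.2752 ⇒ V=1.2752 continue | (k=5,j=3): S=156.5155, (K−S)⁺=0.0000, hold=0.0000 ⇒ V=0.0000 continue | (k=5,j=4): S=187.8146, (K−S)⁺=0.0000, hold=0.0000 ⇒ V=0.0000 continue | (k=5,j=5): S=225.3727, (K−S)⁺=0.0000, hold=0.0000 ⇒ V=0.0000 continue  boundary S*=-
step 4: (k=4,j=0): S=99.2265, (K−S)⁺=10.1935, hold=13.2435 ⇒ V=13.2435 continue | (k=4,j=1): S=119.0692, (K−S)⁺=0.0000, hold=4.2544 ⇒ V=4.2544 continue | (k=4,j=2): S=142.8800, (K−S)⁺=0.0000, hold=0.6377 ⇒ V=0.6377 continue | (k=4,j=3): S=171.4523, (K−S)⁺=0.0000, hold=0.0000 ⇒ V=0.0000 continue | (k=4,j=4): S=205.7384, (K−S)⁺=0.0000, hold=0.0000 ⇒ V=0.0000 continue  boundary S*=-
step 3: (k=3,j=0): S=108.6960, (K−S)⁺=0.7240, hold=8.7340 ⇒ V=8.7340 continue | (k=3,j=1): S=130.4324, (K−S)⁺=0.0000, hold=2.4441 ⇒ V=2.4441 continue | (k=3,j=2): S=156.5155, (K−S)⁺=0.0000, hold=0.3190 ⇒ V=0.3190 continue | (k=3,j=3): S=187.8146, (K−S)⁺=0.0000, hold=0.0000 ⇒ V=0.0000 continue  boundary S*=-
step 2: (k=2,j=0): S=119.0692, (K−S)⁺=0.0000, hold=5.5807 ⇒ V=5.5807 continue | (k=2,j=1): S=142.8800, (K−S)⁺=0.0000, hold=1.3806 ⇒ V=1.3806 continue | (k=2,j=2): S=171.4523, (K−S)⁺=0.0000, hold=0.1595 ⇒ V=0.1595 continue  boundary S*=-
step 1: (k=1,j=0): S=130.4324, (K−S)⁺=0.0000, hold=3.4760 ⇒ V=3.4760 continue | (k=1,j=1): S=156.5155, (K−S)⁺=0.0000, hold=0.7696 ⇒ V=0.7696 continue  boundary S*=-
step 0: (k=0,j=0): S=142.8800, (K−S)⁺=0.0000, hold=2.1202 ⇒ V=2.1202 continue  boundary S*=-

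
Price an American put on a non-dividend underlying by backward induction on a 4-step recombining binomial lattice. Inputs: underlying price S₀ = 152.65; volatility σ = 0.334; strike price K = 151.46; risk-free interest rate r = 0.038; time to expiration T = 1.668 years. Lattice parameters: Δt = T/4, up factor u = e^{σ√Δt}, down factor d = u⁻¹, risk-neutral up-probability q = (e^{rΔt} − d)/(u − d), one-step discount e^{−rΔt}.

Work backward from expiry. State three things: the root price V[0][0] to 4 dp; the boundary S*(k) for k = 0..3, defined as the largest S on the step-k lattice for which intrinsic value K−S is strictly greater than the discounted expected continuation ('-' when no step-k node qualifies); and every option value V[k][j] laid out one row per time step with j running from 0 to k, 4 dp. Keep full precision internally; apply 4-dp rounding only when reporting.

price = 20.5387
boundary = - - 99.1648 123.0346
tree:
20.5387
33.4868 7.3600
52.2952 14.4641 0.0000
71.5340 28.4254 0.0000 0.0000
87.0404 52.2952 0.0000 0.0000 0.0000

params: Δt=0.41700 u=1.24071 d=0.80599 q=0.48303 e^(-rΔt)=0.98428
t_4 payoffs: 87.0404 52.2952 0.0000 0.0000 0.0000
t_3: node(3,0) S=79.9260 payoff=71.5340 vs cont=69.1529 → 71.5340 [stop]  node(3,1) S=123.0346 payoff=28.4254 vs cont=26.6101 → 28.4254 [stop]  node(3,2) S=189.3941 payoff=0.0000 vs cont=0.0000 → 0.0000 [wait]  node(3,3) S=291.5451 payoff=0.0000 vs cont=0.0000 → 0.0000 [wait]  ⇒ S*(3)=123.0346
t_2: node(2,0) S=99.1648 payoff=52.2952 vs cont=49.9141 → 52.2952 [stop]  node(2,1) S=152.6500 payoff=0.0000 vs cont=14.4641 → 14.4641 [wait]  node(2,2) S=234.9828 payoff=0.0000 vs cont=0.0000 → 0.0000 [wait]  ⇒ S*(2)=99.1648
t_1: node(1,0) S=123.0346 payoff=28.4254 vs cont=33.4868 → 33.4868 [wait]  node(1,1) S=189.3941 payoff=0.0000 vs cont=7.3600 → 7.3600 [wait]  ⇒ S*(1)=-
t_0: node(0,0) S=152.6500 payoff=0.0000 vs cont=20.5387 → 20.5387 [wait]  ⇒ S*(0)=-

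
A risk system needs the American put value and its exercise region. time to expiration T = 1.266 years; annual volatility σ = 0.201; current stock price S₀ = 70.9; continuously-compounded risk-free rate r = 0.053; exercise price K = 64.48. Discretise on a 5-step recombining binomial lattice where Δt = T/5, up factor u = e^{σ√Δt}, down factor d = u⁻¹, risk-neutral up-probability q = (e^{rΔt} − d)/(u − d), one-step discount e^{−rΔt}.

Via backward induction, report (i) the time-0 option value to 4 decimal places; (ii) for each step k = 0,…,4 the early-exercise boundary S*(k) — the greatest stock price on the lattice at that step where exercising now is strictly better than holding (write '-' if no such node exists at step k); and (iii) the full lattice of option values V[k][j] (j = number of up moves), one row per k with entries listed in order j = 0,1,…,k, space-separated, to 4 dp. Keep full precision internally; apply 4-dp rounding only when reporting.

price = 2.1622
boundary = - - - 52.3445 57.9157
tree:
2.1622
3.9906 0.6675
7.1294 1.4315 0.0371
12.1355 3.0669 0.0819 0.0000
17.1708 6.5643 0.1811 0.0000 0.0000
21.7216 12.1355 0.4002 0.0000 0.0000 0.0000

params: Δt=0.25320 u=1.10643 d=0.90381 q=0.54141 e^(-rΔt)=0.98667
t_5 payoffs: 21.7216 12.1355 0.4002 0.0000 0.0000 0.0000
t_4: node(4,0) S=47.3092 payoff=17.1708 vs cont=16.3112 → 17.1708 [stop]  node(4,1) S=57.9157 payoff=6.5643 vs cont=5.7048 → 6.5643 [stop]  node(4,2) S=70.9000 payoff=0.0000 vs cont=0.1811 → 0.1811 [wait]  node(4,3) S=86.7953 payoff=0.0000 vs cont=0.0000 → 0.0000 [wait]  node(4,4) S=106.2543 payoff=0.0000 vs cont=0.0000 → 0.0000 [wait]  ⇒ S*(4)=57.9157
t_3: node(3,0) S=52.3445 payoff=12.1355 vs cont=11.2760 → 12.1355 [stop]  node(3,1) S=64.0798 payoff=0.4002 vs cont=3.0669 → 3.0669 [wait]  node(3,2) S=78.4461 payoff=0.0000 vs cont=0.0819 → 0.0819 [wait]  node(3,3) S=96.0332 payoff=0.0000 vs cont=0.0000 → 0.0000 [wait]  ⇒ S*(3)=52.3445
t_2: node(2,0) S=57.9157 payoff=6.5643 vs cont=7.1294 → 7.1294 [wait]  node(2,1) S=70.9000 payoff=0.0000 vs cont=1.4315 → 1.4315 [wait]  node(2,2) S=86.7953 payoff=0.0000 vs cont=0.0371 → 0.0371 [wait]  ⇒ S*(2)=-
t_1: node(1,0) S=64.0798 payoff=0.4002 vs cont=3.9906 → 3.9906 [wait]  node(1,1) S=78.4461 payoff=0.0000 vs cont=0.6675 → 0.6675 [wait]  ⇒ S*(1)=-
t_0: node(0,0) S=70.9000 payoff=0.0000 vs cont=2.1622 → 2.1622 [wait]  ⇒ S*(0)=-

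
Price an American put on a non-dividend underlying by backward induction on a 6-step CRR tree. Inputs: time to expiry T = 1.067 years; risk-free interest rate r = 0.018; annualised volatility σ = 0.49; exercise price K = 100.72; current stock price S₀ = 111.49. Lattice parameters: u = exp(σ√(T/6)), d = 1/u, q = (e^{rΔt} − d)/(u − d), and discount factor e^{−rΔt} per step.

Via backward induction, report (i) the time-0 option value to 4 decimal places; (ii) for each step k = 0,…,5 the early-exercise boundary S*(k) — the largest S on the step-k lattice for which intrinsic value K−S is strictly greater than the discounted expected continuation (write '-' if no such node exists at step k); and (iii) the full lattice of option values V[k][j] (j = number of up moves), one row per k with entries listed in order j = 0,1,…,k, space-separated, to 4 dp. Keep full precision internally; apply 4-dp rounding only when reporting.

price = 15.6949
boundary = - - - - 48.7837 59.9812
tree:
15.6949
22.4519 7.7516
31.0618 12.3476 2.3281
41.2169 19.1764 4.2952 0.0000
51.9363 28.7302 7.9242 0.0000 0.0000
61.0434 40.7388 14.6193 0.0000 0.0000 0.0000
68.4503 51.9363 26.9711 0.0000 0.0000 0.0000 0.0000

Δt=0.17783, u=1.22953, d=0.81332, q=0.45623, disc=e^(-rΔt)=0.99680
k=6 terminal: V=max(K-S,0) → 68.4503 51.9363 26.9711 0.0000 0.0000 0.0000 0.0000
k=5: j=0 S=39.6766 intr=61.0434 cont=60.7215 V=61.0434[EX]; j=1 S=59.9812 intr=40.7388 cont=40.4169 V=40.7388[EX]; j=2 S=90.6767 intr=10.0433 cont=14.6193 V=14.6193[hold]; j=3 S=137.0806 intr=0.0000 cont=0.0000 V=0.0000[hold]; j=4 S=207.2318 intr=0.0000 cont=0.0000 V=0.0000[hold]; j=5 S=313.2830 intr=0.0000 cont=0.0000 V=0.0000[hold]  S*(5)=59.9812
k=4: j=0 S=48.7837 intr=51.9363 cont=51.6144 V=51.9363[EX]; j=1 S=73.7489 intr=26.9711 cont=28.7302 V=28.7302[hold]; j=2 S=111.4900 intr=0.0000 cont=7.9242 V=7.9242[hold]; j=3 S=168.5452 intr=0.0000 cont=0.0000 V=0.0000[hold]; j=4 S=254.7984 intr=0.0000 cont=0.0000 V=0.0000[hold]  S*(4)=48.7837
k=3: j=0 S=59.9812 intr=40.7388 cont=41.2169 V=41.2169[hold]; j=1 S=90.6767 intr=10.0433 cont=19.1764 V=19.1764[hold]; j=2 S=137.0806 intr=0.0000 cont=4.2952 V=4.2952[hold]; j=3 S=207.2318 intr=0.0000 cont=0.0000 V=0.0000[hold]  S*(3)=-
k=2: j=0 S=73.7489 intr=26.9711 cont=31.0618 V=31.0618[hold]; j=1 S=111.4900 intr=0.0000 cont=12.3476 V=12.3476[hold]; j=2 S=168.5452 intr=0.0000 cont=2.3281 V=2.3281[hold]  S*(2)=-
k=1: j=0 S=90.6767 intr=10.0433 cont=22.4519 V=22.4519[hold]; j=1 S=137.0806 intr=0.0000 cont=7.7516 V=7.7516[hold]  S*(1)=-
k=0: j=0 S=111.4900 intr=0.0000 cont=15.6949 V=15.6949[hold]  S*(0)=-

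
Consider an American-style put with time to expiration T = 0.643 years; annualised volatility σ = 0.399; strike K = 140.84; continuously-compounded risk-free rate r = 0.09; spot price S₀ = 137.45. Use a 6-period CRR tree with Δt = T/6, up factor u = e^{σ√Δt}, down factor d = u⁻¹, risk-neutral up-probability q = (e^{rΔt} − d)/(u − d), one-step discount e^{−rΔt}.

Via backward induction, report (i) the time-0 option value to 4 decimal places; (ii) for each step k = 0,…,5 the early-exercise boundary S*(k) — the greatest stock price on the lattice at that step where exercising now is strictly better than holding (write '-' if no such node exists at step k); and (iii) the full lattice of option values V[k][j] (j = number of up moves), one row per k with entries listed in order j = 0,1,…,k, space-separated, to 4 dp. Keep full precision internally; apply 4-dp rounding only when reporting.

price = 15.9985
boundary = - - 105.8501 92.8891 105.8501 120.6197
tree:
15.9985
24.1234 8.3223
34.9899 13.9094 2.9922
47.9509 22.5484 5.6879 0.4009
59.3249 34.9899 10.7565 0.8168 0.0000
69.3062 47.9509 20.2203 1.6640 0.0000 0.0000
78.0653 59.3249 34.9899 3.3900 0.0000 0.0000 0.0000

params: Δt=0.10717 u=1.13953 d=0.87755 q=0.50439 e^(-rΔt)=0.99040
t_6 payoffs: 78.0653 59.3249 34.9899 3.3900 0.0000 0.0000 0.0000
t_5: node(5,0) S=71.5338 payoff=69.3062 vs cont=67.9543 → 69.3062 [stop]  node(5,1) S=92.8891 payoff=47.9509 vs cont=46.5990 → 47.9509 [stop]  node(5,2) S=120.6197 payoff=20.2203 vs cont=18.8685 → 20.2203 [stop]  node(5,3) S=156.6287 payoff=0.0000 vs cont=1.6640 → 1.6640 [wait]  node(5,4) S=203.3877 payoff=0.0000 vs cont=0.0000 → 0.0000 [wait]  node(5,5) S=264.1058 payoff=0.0000 vs cont=0.0000 → 0.0000 [wait]  ⇒ S*(5)=120.6197
t_4: node(4,0) S=81.5151 payoff=59.3249 vs cont=57.9730 → 59.3249 [stop]  node(4,1) S=105.8501 payoff=34.9899 vs cont=33.6380 → 34.9899 [stop]  node(4,2) S=137.4500 payoff=3.3900 vs cont=10.7565 → 10.7565 [wait]  node(4,3) S=178.4835 payoff=0.0000 vs cont=0.8168 → 0.8168 [wait]  node(4,4) S=231.7668 payoff=0.0000 vs cont=0.0000 → 0.0000 [wait]  ⇒ S*(4)=105.8501
t_3: node(3,0) S=92.8891 payoff=47.9509 vs cont=46.5990 → 47.9509 [stop]  node(3,1) S=120.6197 payoff=20.2203 vs cont=22.5484 → 22.5484 [wait]  node(3,2) S=156.6287 payoff=0.0000 vs cont=5.6879 → 5.6879 [wait]  node(3,3) S=203.3877 payoff=0.0000 vs cont=0.4009 → 0.4009 [wait]  ⇒ S*(3)=92.8891
t_2: node(2,0) S=105.8501 payoff=34.9899 vs cont=34.8009 → 34.9899 [stop]  node(2,1) S=137.4500 payoff=3.3900 vs cont=13.9094 → 13.9094 [wait]  node(2,2) S=178.4835 payoff=0.0000 vs cont=2.9922 → 2.9922 [wait]  ⇒ S*(2)=105.8501
t_1: node(1,0) S=120.6197 payoff=20.2203 vs cont=24.1234 → 24.1234 [wait]  node(1,1) S=156.6287 payoff=0.0000 vs cont=8.3223 → 8.3223 [wait]  ⇒ S*(1)=-
t_0: node(0,0) S=137.4500 payoff=3.3900 vs cont=15.9985 → 15.9985 [wait]  ⇒ S*(0)=-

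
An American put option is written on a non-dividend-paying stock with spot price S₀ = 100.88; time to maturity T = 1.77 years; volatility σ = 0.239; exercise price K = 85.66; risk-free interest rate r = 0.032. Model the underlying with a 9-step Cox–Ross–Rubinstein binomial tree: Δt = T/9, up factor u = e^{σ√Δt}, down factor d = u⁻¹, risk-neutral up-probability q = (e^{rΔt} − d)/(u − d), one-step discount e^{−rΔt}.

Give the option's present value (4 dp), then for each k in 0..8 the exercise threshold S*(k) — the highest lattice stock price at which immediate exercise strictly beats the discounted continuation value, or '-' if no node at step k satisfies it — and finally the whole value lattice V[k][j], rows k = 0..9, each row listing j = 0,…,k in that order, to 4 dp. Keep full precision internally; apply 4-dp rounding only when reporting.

price = 4.3844
boundary = - - - - - 59.3816 66.0210 59.3816 66.0210
tree:
4.3844
6.6804 2.1731
9.9111 3.5754 0.8162
14.2528 5.7498 1.4739 0.1773
19.7639 8.9917 2.6219 0.3592 0.0000
26.2784 13.5815 4.5742 0.7278 0.0000 0.0000
32.2502 19.6390 7.7727 1.4743 0.0000 0.0000 0.0000
37.6214 26.2784 12.7202 2.9867 0.0000 0.0000 0.0000 0.0000
42.4525 32.2502 19.6390 6.0505 0.0000 0.0000 0.0000 0.0000 0.0000
46.7977 37.6214 26.2784 12.2571 0.0000 0.0000 0.0000 0.0000 0.0000 0.0000

Δt=0.19667  u=1.11181  d=0.89943  q=0.50325  discount=0.99373
step 9 (expiry): payoffs max(K−S,0) = 46.7977 37.6214 26.2784 12.2571 0.0000 0.0000 0.0000 0.0000 0.0000 0.0000
step 8: (k=8,j=0): S=43.2075, (K−S)⁺=42.4525, hold=41.9151 ⇒ V=42.4525 exercise | (k=8,j=1): S=53.4098, (K−S)⁺=32.2502, hold=31.7128 ⇒ V=32.2502 exercise | (k=8,j=2): S=66.0210, (K−S)⁺=19.6390, hold=19.1016 ⇒ V=19.6390 exercise | (k=8,j=3): S=81.6101, (K−S)⁺=4.0499, hold=6.0505 ⇒ V=6.0505 continue | (k=8,j=4): S=100.8800, (K−S)⁺=0.0000, hold=0.0000 ⇒ V=0.0000 continue | (k=8,j=5): S=124.7000, (K−S)⁺=0.0000, hold=0.0000 ⇒ V=0.0000 continue | (k=8,j=6): S=154.1444, (K−S)⁺=0.0000, hold=0.0000 ⇒ V=0.0000 continue | (k=8,j=7): S=190.5414, (K−S)⁺=0.0000, hold=0.0000 ⇒ V=0.0000 continue | (k=8,j=8): S=235.5324, (K−S)⁺=0.0000, hold=0.0000 ⇒ V=0.0000 continue  boundary S*=66.0210
step 7: (k=7,j=0): S=48.0386, (K−S)⁺=37.6214, hold=37.0840 ⇒ V=37.6214 exercise | (k=7,j=1): S=59.3816, (K−S)⁺=26.2784, hold=25.7411 ⇒ V=26.2784 exercise | (k=7,j=2): S=73.4029, (K−S)⁺=12.2571, hold=12.7202 ⇒ V=12.7202 continue | (k=7,j=3): S=90.7349, (K−S)⁺=0.0000, hold=2.9867 ⇒ V=2.9867 continue | (k=7,j=4): S=112.1594, (K−S)⁺=0.0000, hold=0.0000 ⇒ V=0.0000 continue | (k=7,j=5): S=138.6428, (K−S)⁺=0.0000, hold=0.0000 ⇒ V=0.0000 continue | (k=7,j=6): S=171.3794, (K−S)⁺=0.0000, hold=0.0000 ⇒ V=0.0000 continue | (k=7,j=7): S=211.8459, (K−S)⁺=0.0000, hold=0.0000 ⇒ V=0.0000 continue  boundary S*=59.3816
step 6: (k=6,j=0): S=53.4098, (K−S)⁺=32.2502, hold=31.7128 ⇒ V=32.2502 exercise | (k=6,j=1): S=66.0210, (K−S)⁺=19.6390, hold=19.3332 ⇒ V=19.6390 exercise | (k=6,j=2): S=81.6101, (K−S)⁺=4.0499, hold=7.7727 ⇒ V=7.7727 continue | (k=6,j=3): S=100.8800, (K−S)⁺=0.0000, hold=1.4743 ⇒ V=1.4743 continue | (k=6,j=4): S=124.7000, (K−S)⁺=0.0000, hold=0.0000 ⇒ V=0.0000 continue | (k=6,j=5): S=154.1444, (K−S)⁺=0.0000, hold=0.0000 ⇒ V=0.0000 continue | (k=6,j=6): S=190.5414, (K−S)⁺=0.0000, hold=0.0000 ⇒ V=0.0000 continue  boundary S*=66.0210
step 5: (k=5,j=0): S=59.3816, (K−S)⁺=26.2784, hold=25.7411 ⇒ V=26.2784 exercise | (k=5,j=1): S=73.4029, (K−S)⁺=12.2571, hold=13.5815 ⇒ V=13.5815 continue | (k=5,j=2): S=90.7349, (K−S)⁺=0.0000, hold=4.5742 ⇒ V=4.5742 continue | (k=5,j=3): S=112.1594, (K−S)⁺=0.0000, hold=0.7278 ⇒ V=0.7278 continue | (k=5,j=4): S=138.6428, (K−S)⁺=0.0000, hold=0.0000 ⇒ V=0.0000 continue | (k=5,j=5): S=171.3794, (K−S)⁺=0.0000, hold=0.0000 ⇒ V=0.0000 continue  boundary S*=59.3816
step 4: (k=4,j=0): S=66.0210, (K−S)⁺=19.6390, hold=19.7639 ⇒ V=19.7639 continue | (k=4,j=1): S=81.6101, (K−S)⁺=4.0499, hold=8.9917 ⇒ V=8.9917 continue | (k=4,j=2): S=100.8800, (K−S)⁺=0.0000, hold=2.6219 ⇒ V=2.6219 continue | (k=4,j=3): S=124.7000, (K−S)⁺=0.0000, hold=0.3592 ⇒ V=0.3592 continue | (k=4,j=4): S=154.1444, (K−S)⁺=0.0000, hold=0.0000 ⇒ V=0.0000 continue  boundary S*=-
step 3: (k=3,j=0): S=73.4029, (K−S)⁺=12.2571, hold=14.2528 ⇒ V=14.2528 continue | (k=3,j=1): S=90.7349, (K−S)⁺=0.0000, hold=5.7498 ⇒ V=5.7498 continue | (k=3,j=2): S=112.1594, (K−S)⁺=0.0000, hold=1.4739 ⇒ V=1.4739 continue | (k=3,j=3): S=138.6428, (K−S)⁺=0.0000, hold=0.1773 ⇒ V=0.1773 continue  boundary S*=-
step 2: (k=2,j=0): S=81.6101, (K−S)⁺=4.0499, hold=9.9111 ⇒ V=9.9111 continue | (k=2,j=1): S=100.8800, (K−S)⁺=0.0000, hold=3.5754 ⇒ V=3.5754 continue | (k=2,j=2): S=124.7000, (K−S)⁺=0.0000, hold=0.8162 ⇒ V=0.8162 continue  boundary S*=-
step 1: (k=1,j=0): S=90.7349, (K−S)⁺=0.0000, hold=6.6804 ⇒ V=6.6804 continue | (k=1,j=1): S=112.1594, (K−S)⁺=0.0000, hold=2.1731 ⇒ V=2.1731 continue  boundary S*=-
step 0: (k=0,j=0): S=100.8800, (K−S)⁺=0.0000, hold=4.3844 ⇒ V=4.3844 continue  boundary S*=-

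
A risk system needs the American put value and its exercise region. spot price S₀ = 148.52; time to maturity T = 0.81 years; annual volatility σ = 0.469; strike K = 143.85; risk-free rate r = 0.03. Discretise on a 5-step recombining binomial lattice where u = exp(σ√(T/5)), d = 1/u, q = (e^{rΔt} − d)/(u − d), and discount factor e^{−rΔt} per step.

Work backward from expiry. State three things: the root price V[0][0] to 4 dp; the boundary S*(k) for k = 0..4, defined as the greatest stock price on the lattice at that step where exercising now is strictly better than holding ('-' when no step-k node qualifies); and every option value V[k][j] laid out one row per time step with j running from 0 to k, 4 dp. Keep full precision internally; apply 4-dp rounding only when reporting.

price = 21.7740
boundary = - - - 84.3026 101.8175
tree:
21.7740
31.6467 10.6782
44.4000 17.3504 3.1372
59.5474 27.4909 5.9011 0.0000
74.0493 42.0325 11.0999 0.0000 0.0000
86.0566 59.5474 20.8787 0.0000 0.0000 0.0000

Δt=0.16200, u=1.20776, d=0.82798, q=0.46578, disc=e^(-rΔt)=0.99515
k=5 terminal: V=max(K-S,0) → 86.0566 59.5474 20.8787 0.0000 0.0000 0.0000
k=4: j=0 S=69.8007 intr=74.0493 cont=73.3519 V=74.0493[EX]; j=1 S=101.8175 intr=42.0325 cont=41.3351 V=42.0325[EX]; j=2 S=148.5200 intr=0.0000 cont=11.0999 V=11.0999[hold]; j=3 S=216.6444 intr=0.0000 cont=0.0000 V=0.0000[hold]; j=4 S=316.0167 intr=0.0000 cont=0.0000 V=0.0000[hold]  S*(4)=101.8175
k=3: j=0 S=84.3026 intr=59.5474 cont=58.8500 V=59.5474[EX]; j=1 S=122.9713 intr=20.8787 cont=27.4909 V=27.4909[hold]; j=2 S=179.3768 intr=0.0000 cont=5.9011 V=5.9011[hold]; j=3 S=261.6548 intr=0.0000 cont=0.0000 V=0.0000[hold]  S*(3)=84.3026
k=2: j=0 S=101.8175 intr=42.0325 cont=44.4000 V=44.4000[hold]; j=1 S=148.5200 intr=0.0000 cont=17.3504 V=17.3504[hold]; j=2 S=216.6444 intr=0.0000 cont=3.1372 V=3.1372[hold]  S*(2)=-
k=1: j=0 S=122.9713 intr=20.8787 cont=31.6467 V=31.6467[hold]; j=1 S=179.3768 intr=0.0000 cont=10.6782 V=10.6782[hold]  S*(1)=-
k=0: j=0 S=148.5200 intr=0.0000 cont=21.7740 V=21.7740[hold]  S*(0)=-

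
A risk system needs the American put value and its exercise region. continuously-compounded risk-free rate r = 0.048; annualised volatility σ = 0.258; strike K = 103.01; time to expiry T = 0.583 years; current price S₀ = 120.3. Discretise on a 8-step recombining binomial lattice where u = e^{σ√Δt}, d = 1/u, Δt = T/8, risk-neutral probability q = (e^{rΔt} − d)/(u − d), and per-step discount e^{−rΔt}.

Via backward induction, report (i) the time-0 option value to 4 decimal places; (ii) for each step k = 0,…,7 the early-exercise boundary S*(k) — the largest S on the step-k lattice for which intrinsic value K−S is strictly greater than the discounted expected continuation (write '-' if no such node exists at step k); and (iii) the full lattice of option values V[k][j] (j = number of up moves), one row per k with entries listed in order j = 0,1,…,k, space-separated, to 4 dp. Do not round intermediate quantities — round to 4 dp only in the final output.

Δt=0.07287  u=1.07213  d=0.93272  q=0.50773  discount=0.99651
step 8 (expiry): payoffs max(K−S,0) = 34.0998 23.8002 11.9611 0.0000 0.0000 0.0000 0.0000 0.0000 0.0000
step 7: (k=7,j=0): S=73.8807, (K−S)⁺=29.1293, hold=28.7696 ⇒ V=29.1293 exercise | (k=7,j=1): S=84.9233, (K−S)⁺=18.0867, hold=17.7270 ⇒ V=18.0867 exercise | (k=7,j=2): S=97.6163, (K−S)⁺=5.3937, hold=5.8675 ⇒ V=5.8675 continue | (k=7,j=3): S=112.2065, (K−S)⁺=0.0000, hold=0.0000 ⇒ V=0.0000 continue | (k=7,j=4): S=128.9773, (K−S)⁺=0.0000, hold=0.0000 ⇒ V=0.0000 continue | (k=7,j=5): S=148.2549, (K−S)⁺=0.0000, hold=0.0000 ⇒ V=0.0000 continue | (k=7,j=6): S=170.4137, (K−S)⁺=0.0000, hold=0.0000 ⇒ V=0.0000 continue | (k=7,j=7): S=195.8845, (K−S)⁺=0.0000, hold=0.0000 ⇒ V=0.0000 continue  boundary S*=84.9233
step 6: (k=6,j=0): S=79.2098, (K−S)⁺=23.8002, hold=23.4405 ⇒ V=23.8002 exercise | (k=6,j=1): S=91.0489, (K−S)⁺=11.9611, hold=11.8412 ⇒ V=11.9611 exercise | (k=6,j=2): S=104.6574, (K−S)⁺=0.0000, hold=2.8783 ⇒ V=2.8783 continue | (k=6,j=3): S=120.3000, (K−S)⁺=0.0000, hold=0.0000 ⇒ V=0.0000 continue | (k=6,j=4): S=138.2806, (K−S)⁺=0.0000, hold=0.0000 ⇒ V=0.0000 continue | (k=6,j=5): S=158.9486, (K−S)⁺=0.0000, hold=0.0000 ⇒ V=0.0000 continue | (k=6,j=6): S=182.7058, (K−S)⁺=0.0000, hold=0.0000 ⇒ V=0.0000 continue  boundary S*=91.0489
step 5: (k=5,j=0): S=84.9233, (K−S)⁺=18.0867, hold=17.7270 ⇒ V=18.0867 exercise | (k=5,j=1): S=97.6163, (K−S)⁺=5.3937, hold=7.3238 ⇒ V=7.3238 continue | (k=5,j=2): S=112.2065, (K−S)⁺=0.0000, hold=1.4120 ⇒ V=1.4120 continue | (k=5,j=3): S=128.9773, (K−S)⁺=0.0000, hold=0.0000 ⇒ V=0.0000 continue | (k=5,j=4): S=148.2549, (K−S)⁺=0.0000, hold=0.0000 ⇒ V=0.0000 continue | (k=5,j=5): S=170.4137, (K−S)⁺=0.0000, hold=0.0000 ⇒ V=0.0000 continue  boundary S*=84.9233
step 4: (k=4,j=0): S=91.0489, (K−S)⁺=11.9611, hold=12.5780 ⇒ V=12.5780 continue | (k=4,j=1): S=104.6574, (K−S)⁺=0.0000, hold=4.3071 ⇒ V=4.3071 continue | (k=4,j=2): S=120.3000, (K−S)⁺=0.0000, hold=0.6926 ⇒ V=0.6926 continue | (k=4,j=3): S=138.2806, (K−S)⁺=0.0000, hold=0.0000 ⇒ V=0.0000 continue | (k=4,j=4): S=158.9486, (K−S)⁺=0.0000, hold=0.0000 ⇒ V=0.0000 continue  boundary S*=-
step 3: (k=3,j=0): S=97.6163, (K−S)⁺=5.3937, hold=8.3494 ⇒ V=8.3494 continue | (k=3,j=1): S=112.2065, (K−S)⁺=0.0000, hold=2.4633 ⇒ V=2.4633 continue | (k=3,j=2): S=128.9773, (K−S)⁺=0.0000, hold=0.3398 ⇒ V=0.3398 continue | (k=3,j=3): S=148.2549, (K−S)⁺=0.0000, hold=0.0000 ⇒ V=0.0000 continue  boundary S*=-
step 2: (k=2,j=0): S=104.6574, (K−S)⁺=0.0000, hold=5.3421 ⇒ V=5.3421 continue | (k=2,j=1): S=120.3000, (K−S)⁺=0.0000, hold=1.3803 ⇒ V=1.3803 continue | (k=2,j=2): S=138.2806, (K−S)⁺=0.0000, hold=0.1667 ⇒ V=0.1667 continue  boundary S*=-
step 1: (k=1,j=0): S=112.2065, (K−S)⁺=0.0000, hold=3.3189 ⇒ V=3.3189 continue | (k=1,j=1): S=128.9773, (K−S)⁺=0.0000, hold=0.7614 ⇒ V=0.7614 continue  boundary S*=-
step 0: (k=0,j=0): S=120.3000, (K−S)⁺=0.0000, hold=2.0134 ⇒ V=2.0134 continue  boundary S*=-

price = 2.0134
boundary = - - - - - 84.9233 91.0489 84.9233
tree:
2.0134
3.3189 0.7614
5.3421 1.3803 0.1667
8.3494 2.4633 0.3398 0.0000
12.5780 4.3071 0.6926 0.0000 0.0000
18.0867 7.3238 1.4120 0.0000 0.0000 0.0000
23.8002 11.9611 2.8783 0.0000 0.0000 0.0000 0.0000
29.1293 18.0867 5.8675 0.0000 0.0000 0.0000 0.0000 0.0000
34.0998 23.8002 11.9611 0.0000 0.0000 0.0000 0.0000 0.0000 0.0000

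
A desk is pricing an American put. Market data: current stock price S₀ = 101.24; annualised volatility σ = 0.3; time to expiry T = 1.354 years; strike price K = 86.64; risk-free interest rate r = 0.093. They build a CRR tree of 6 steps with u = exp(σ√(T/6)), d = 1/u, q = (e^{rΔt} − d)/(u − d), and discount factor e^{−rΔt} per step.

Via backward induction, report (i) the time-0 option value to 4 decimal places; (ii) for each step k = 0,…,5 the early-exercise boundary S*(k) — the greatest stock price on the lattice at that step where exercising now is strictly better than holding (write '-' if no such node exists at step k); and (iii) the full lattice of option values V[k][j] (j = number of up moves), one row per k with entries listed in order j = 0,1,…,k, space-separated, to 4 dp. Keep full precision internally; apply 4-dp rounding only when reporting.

Δt=0.22567  u=1.15317  d=0.86718  q=0.53859  discount=0.97923
step 6 (expiry): payoffs max(K−S,0) = 43.5877 29.3892 10.5081 0.0000 0.0000 0.0000 0.0000
step 5: (k=5,j=0): S=49.6465, (K−S)⁺=36.9935, hold=35.1941 ⇒ V=36.9935 exercise | (k=5,j=1): S=66.0198, (K−S)⁺=20.6202, hold=18.8208 ⇒ V=20.6202 exercise | (k=5,j=2): S=87.7929, (K−S)⁺=0.0000, hold=4.7478 ⇒ V=4.7478 continue | (k=5,j=3): S=116.7468, (K−S)⁺=0.0000, hold=0.0000 ⇒ V=0.0000 continue | (k=5,j=4): S=155.2495, (K−S)⁺=0.0000, hold=0.0000 ⇒ V=0.0000 continue | (k=5,j=5): S=206.4503, (K−S)⁺=0.0000, hold=0.0000 ⇒ V=0.0000 continue  boundary S*=66.0198
step 4: (k=4,j=0): S=57.2508, (K−S)⁺=29.3892, hold=27.5899 ⇒ V=29.3892 exercise | (k=4,j=1): S=76.1319, (K−S)⁺=10.5081, hold=11.8208 ⇒ V=11.8208 continue | (k=4,j=2): S=101.2400, (K−S)⁺=0.0000, hold=2.1452 ⇒ V=2.1452 continue | (k=4,j=3): S=134.6287, (K−S)⁺=0.0000, hold=0.0000 ⇒ V=0.0000 continue | (k=4,j=4): S=179.0288, (K−S)⁺=0.0000, hold=0.0000 ⇒ V=0.0000 continue  boundary S*=57.2508
step 3: (k=3,j=0): S=66.0198, (K−S)⁺=20.6202, hold=19.5132 ⇒ V=20.6202 exercise | (k=3,j=1): S=87.7929, (K−S)⁺=0.0000, hold=6.4723 ⇒ V=6.4723 continue | (k=3,j=2): S=116.7468, (K−S)⁺=0.0000, hold=0.9693 ⇒ V=0.9693 continue | (k=3,j=3): S=155.2495, (K−S)⁺=0.0000, hold=0.0000 ⇒ V=0.0000 continue  boundary S*=66.0198
step 2: (k=2,j=0): S=76.1319, (K−S)⁺=10.5081, hold=12.7303 ⇒ V=12.7303 continue | (k=2,j=1): S=101.2400, (K−S)⁺=0.0000, hold=3.4356 ⇒ V=3.4356 continue | (k=2,j=2): S=134.6287, (K−S)⁺=0.0000, hold=0.4379 ⇒ V=0.4379 continue  boundary S*=-
step 1: (k=1,j=0): S=87.7929, (K−S)⁺=0.0000, hold=7.5638 ⇒ V=7.5638 continue | (k=1,j=1): S=116.7468, (K−S)⁺=0.0000, hold=1.7833 ⇒ V=1.7833 continue  boundary S*=-
step 0: (k=0,j=0): S=101.2400, (K−S)⁺=0.0000, hold=4.3580 ⇒ V=4.3580 continue  boundary S*=-

price = 4.3580
boundary = - - - 66.0198 57.2508 66.0198
tree:
4.3580
7.5638 1.7833
12.7303 3.4356 0.4379
20.6202 6.4723 0.9693 0.0000
29.3892 11.8208 2.1452 0.0000 0.0000
36.9935 20.6202 4.7478 0.0000 0.0000 0.0000
43.5877 29.3892 10.5081 0.0000 0.0000 0.0000 0.0000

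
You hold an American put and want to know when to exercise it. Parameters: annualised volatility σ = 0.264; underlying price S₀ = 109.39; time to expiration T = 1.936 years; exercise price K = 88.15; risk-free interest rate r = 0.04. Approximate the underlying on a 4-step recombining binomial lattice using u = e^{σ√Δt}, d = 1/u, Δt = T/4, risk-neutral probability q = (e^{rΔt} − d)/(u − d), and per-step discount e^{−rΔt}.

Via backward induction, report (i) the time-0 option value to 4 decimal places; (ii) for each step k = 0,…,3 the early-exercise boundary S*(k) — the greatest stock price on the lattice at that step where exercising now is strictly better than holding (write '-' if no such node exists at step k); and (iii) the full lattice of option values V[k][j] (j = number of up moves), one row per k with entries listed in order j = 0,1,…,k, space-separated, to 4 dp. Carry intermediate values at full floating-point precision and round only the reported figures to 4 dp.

Δt=0.48400  u=1.20161  d=0.83221  q=0.50713  discount=0.98083
step 4 (expiry): payoffs max(K−S,0) = 35.6791 12.3886 0.0000 0.0000 0.0000
step 3: (k=3,j=0): S=63.0498, (K−S)⁺=25.1002, hold=23.4101 ⇒ V=25.1002 exercise | (k=3,j=1): S=91.0359, (K−S)⁺=0.0000, hold=5.9889 ⇒ V=5.9889 continue | (k=3,j=2): S=131.4445, (K−S)⁺=0.0000, hold=0.0000 ⇒ V=0.0000 continue | (k=3,j=3): S=189.7893, (K−S)⁺=0.0000, hold=0.0000 ⇒ V=0.0000 continue  boundary S*=63.0498
step 2: (k=2,j=0): S=75.7614, (K−S)⁺=12.3886, hold=15.1128 ⇒ V=15.1128 continue | (k=2,j=1): S=109.3900, (K−S)⁺=0.0000, hold=2.8951 ⇒ V=2.8951 continue | (k=2,j=2): S=157.9454, (K−S)⁺=0.0000, hold=0.0000 ⇒ V=0.0000 continue  boundary S*=-
step 1: (k=1,j=0): S=91.0359, (K−S)⁺=0.0000, hold=8.7458 ⇒ V=8.7458 continue | (k=1,j=1): S=131.4445, (K−S)⁺=0.0000, hold=1.3995 ⇒ V=1.3995 continue  boundary S*=-
step 0: (k=0,j=0): S=109.3900, (K−S)⁺=0.0000, hold=4.9240 ⇒ V=4.9240 continue  boundary S*=-

price = 4.9240
boundary = - - - 63.0498
tree:
4.9240
8.7458 1.3995
15.1128 2.8951 0.0000
25.1002 5.9889 0.0000 0.0000
35.6791 12.3886 0.0000 0.0000 0.0000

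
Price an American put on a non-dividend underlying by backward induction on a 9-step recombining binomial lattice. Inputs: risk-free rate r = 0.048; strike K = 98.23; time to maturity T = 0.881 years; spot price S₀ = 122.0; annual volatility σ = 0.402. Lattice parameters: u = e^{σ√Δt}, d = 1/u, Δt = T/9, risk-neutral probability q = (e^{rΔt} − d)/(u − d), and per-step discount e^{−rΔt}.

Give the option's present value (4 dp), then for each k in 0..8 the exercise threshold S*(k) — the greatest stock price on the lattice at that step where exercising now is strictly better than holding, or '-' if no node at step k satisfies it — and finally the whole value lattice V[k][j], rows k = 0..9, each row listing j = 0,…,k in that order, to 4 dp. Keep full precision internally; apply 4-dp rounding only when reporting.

price = 6.2177
boundary = - - - - - 65.0495 57.3615 65.0495 73.7678
tree:
6.2177
9.2233 3.1151
13.3391 4.9816 1.1813
18.7311 7.7943 2.0701 0.2575
25.4197 11.8740 3.5769 0.5045 0.0000
33.1805 17.4992 6.0696 0.9886 0.0000 0.0000
40.8685 24.7368 10.0526 1.9371 0.0000 0.0000 0.0000
47.6478 33.1805 16.0911 3.7959 0.0000 0.0000 0.0000 0.0000
53.6259 40.8685 24.4622 7.4382 0.0000 0.0000 0.0000 0.0000 0.0000
58.8975 47.6478 33.1805 14.5753 0.0000 0.0000 0.0000 0.0000 0.0000 0.0000

params: Δt=0.09789 u=1.13403 d=0.88181 q=0.48727 e^(-rΔt)=0.99531
t_9 payoffs: 58.8975 47.6478 33.1805 14.5753 0.0000 0.0000 0.0000 0.0000 0.0000 0.0000
t_8: node(8,0) S=44.6041 payoff=53.6259 vs cont=53.1655 → 53.6259 [stop]  node(8,1) S=57.3615 payoff=40.8685 vs cont=40.4080 → 40.8685 [stop]  node(8,2) S=73.7678 payoff=24.4622 vs cont=24.0017 → 24.4622 [stop]  node(8,3) S=94.8666 payoff=3.3634 vs cont=7.4382 → 7.4382 [wait]  node(8,4) S=122.0000 payoff=0.0000 vs cont=0.0000 → 0.0000 [wait]  node(8,5) S=156.8940 payoff=0.0000 vs cont=0.0000 → 0.0000 [wait]  node(8,6) S=201.7681 payoff=0.0000 vs cont=0.0000 → 0.0000 [wait]  node(8,7) S=259.4771 payoff=0.0000 vs cont=0.0000 → 0.0000 [wait]  node(8,8) S=333.6917 payoff=0.0000 vs cont=0.0000 → 0.0000 [wait]  ⇒ S*(8)=73.7678
t_7: node(7,0) S=50.5822 payoff=47.6478 vs cont=47.1874 → 47.6478 [stop]  node(7,1) S=65.0495 payoff=33.1805 vs cont=32.7200 → 33.1805 [stop]  node(7,2) S=83.6547 payoff=14.5753 vs cont=16.0911 → 16.0911 [wait]  node(7,3) S=107.5813 payoff=0.0000 vs cont=3.7959 → 3.7959 [wait]  node(7,4) S=138.3512 payoff=0.0000 vs cont=0.0000 → 0.0000 [wait]  node(7,5) S=177.9219 payoff=0.0000 vs cont=0.0000 → 0.0000 [wait]  node(7,6) S=228.8104 payoff=0.0000 vs cont=0.0000 → 0.0000 [wait]  node(7,7) S=294.2539 payoff=0.0000 vs cont=0.0000 → 0.0000 [wait]  ⇒ S*(7)=65.0495
t_6: node(6,0) S=57.3615 payoff=40.8685 vs cont=40.4080 → 40.8685 [stop]  node(6,1) S=73.7678 payoff=24.4622 vs cont=24.7368 → 24.7368 [wait]  node(6,2) S=94.8666 payoff=3.3634 vs cont=10.0526 → 10.0526 [wait]  node(6,3) S=122.0000 payoff=0.0000 vs cont=1.9371 → 1.9371 [wait]  node(6,4) S=156.8940 payoff=0.0000 vs cont=0.0000 → 0.0000 [wait]  node(6,5) S=201.7681 payoff=0.0000 vs cont=0.0000 → 0.0000 [wait]  node(6,6) S=259.4771 payoff=0.0000 vs cont=0.0000 → 0.0000 [wait]  ⇒ S*(6)=57.3615
t_5: node(5,0) S=65.0495 payoff=33.1805 vs cont=32.8532 → 33.1805 [stop]  node(5,1) S=83.6547 payoff=14.5753 vs cont=17.4992 → 17.4992 [wait]  node(5,2) S=107.5813 payoff=0.0000 vs cont=6.0696 → 6.0696 [wait]  node(5,3) S=138.3512 payoff=0.0000 vs cont=0.9886 → 0.9886 [wait]  node(5,4) S=177.9219 payoff=0.0000 vs cont=0.0000 → 0.0000 [wait]  node(5,5) S=228.8104 payoff=0.0000 vs cont=0.0000 → 0.0000 [wait]  ⇒ S*(5)=65.0495
t_4: node(4,0) S=73.7678 payoff=24.4622 vs cont=25.4197 → 25.4197 [wait]  node(4,1) S=94.8666 payoff=3.3634 vs cont=11.8740 → 11.8740 [wait]  node(4,2) S=122.0000 payoff=0.0000 vs cont=3.5769 → 3.5769 [wait]  node(4,3) S=156.8940 payoff=0.0000 vs cont=0.5045 → 0.5045 [wait]  node(4,4) S=201.7681 payoff=0.0000 vs cont=0.0000 → 0.0000 [wait]  ⇒ S*(4)=-
t_3: node(3,0) S=83.6547 payoff=14.5753 vs cont=18.7311 → 18.7311 [wait]  node(3,1) S=107.5813 payoff=0.0000 vs cont=7.7943 → 7.7943 [wait]  node(3,2) S=138.3512 payoff=0.0000 vs cont=2.0701 → 2.0701 [wait]  node(3,3) S=177.9219 payoff=0.0000 vs cont=0.2575 → 0.2575 [wait]  ⇒ S*(3)=-
t_2: node(2,0) S=94.8666 payoff=3.3634 vs cont=13.3391 → 13.3391 [wait]  node(2,1) S=122.0000 payoff=0.0000 vs cont=4.9816 → 4.9816 [wait]  node(2,2) S=156.8940 payoff=0.0000 vs cont=1.1813 → 1.1813 [wait]  ⇒ S*(2)=-
t_1: node(1,0) S=107.5813 payoff=0.0000 vs cont=9.2233 → 9.2233 [wait]  node(1,1) S=138.3512 payoff=0.0000 vs cont=3.1151 → 3.1151 [wait]  ⇒ S*(1)=-
t_0: node(0,0) S=122.0000 payoff=0.0000 vs cont=6.2177 → 6.2177 [wait]  ⇒ S*(0)=-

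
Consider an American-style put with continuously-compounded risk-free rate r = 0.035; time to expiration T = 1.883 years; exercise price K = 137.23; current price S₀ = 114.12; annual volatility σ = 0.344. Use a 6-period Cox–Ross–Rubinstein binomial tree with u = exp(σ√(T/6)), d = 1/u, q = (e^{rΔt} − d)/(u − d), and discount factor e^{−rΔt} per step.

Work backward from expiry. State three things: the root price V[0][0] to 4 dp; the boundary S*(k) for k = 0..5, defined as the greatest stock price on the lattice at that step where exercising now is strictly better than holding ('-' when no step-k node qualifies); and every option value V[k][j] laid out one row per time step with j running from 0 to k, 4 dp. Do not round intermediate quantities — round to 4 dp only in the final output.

price = 33.0628
boundary = - - 77.6202 64.0149 77.6202 94.1170
tree:
33.0628
45.2184 20.6780
59.6098 30.6952 10.3210
73.2151 43.8416 17.1846 3.1360
84.4357 59.6098 27.7980 6.1026 0.0000
93.6895 73.2151 43.1130 11.8756 0.0000 0.0000
101.3213 84.4357 59.6098 23.1100 0.0000 0.0000 0.0000

Δt=0.31383, u=1.21253, d=0.82472, q=0.48045, disc=e^(-rΔt)=0.98908
k=6 terminal: V=max(K-S,0) → 101.3213 84.4357 59.6098 23.1100 0.0000 0.0000 0.0000
k=5: j=0 S=43.5405 intr=93.6895 cont=92.1904 V=93.6895[EX]; j=1 S=64.0149 intr=73.2151 cont=71.7160 V=73.2151[EX]; j=2 S=94.1170 intr=43.1130 cont=41.6139 V=43.1130[EX]; j=3 S=138.3743 intr=0.0000 cont=11.8756 V=11.8756[hold]; j=4 S=203.4429 intr=0.0000 cont=0.0000 V=0.0000[hold]; j=5 S=299.1092 intr=0.0000 cont=0.0000 V=0.0000[hold]  S*(5)=94.1170
k=4: j=0 S=52.7943 intr=84.4357 cont=82.9366 V=84.4357[EX]; j=1 S=77.6202 intr=59.6098 cont=58.1107 V=59.6098[EX]; j=2 S=114.1200 intr=23.1100 cont=27.7980 V=27.7980[hold]; j=3 S=167.7834 intr=0.0000 cont=6.1026 V=6.1026[hold]; j=4 S=246.6813 intr=0.0000 cont=0.0000 V=0.0000[hold]  S*(4)=77.6202
k=3: j=0 S=64.0149 intr=73.2151 cont=71.7160 V=73.2151[EX]; j=1 S=94.1170 intr=43.1130 cont=43.8416 V=43.8416[hold]; j=2 S=138.3743 intr=0.0000 cont=17.1846 V=17.1846[hold]; j=3 S=203.4429 intr=0.0000 cont=3.1360 V=3.1360[hold]  S*(3)=64.0149
k=2: j=0 S=77.6202 intr=59.6098 cont=58.4570 V=59.6098[EX]; j=1 S=114.1200 intr=23.1100 cont=30.6952 V=30.6952[hold]; j=2 S=167.7834 intr=0.0000 cont=10.3210 V=10.3210[hold]  S*(2)=77.6202
k=1: j=0 S=94.1170 intr=43.1130 cont=45.2184 V=45.2184[hold]; j=1 S=138.3743 intr=0.0000 cont=20.6780 V=20.6780[hold]  S*(1)=-
k=0: j=0 S=114.1200 intr=23.1100 cont=33.0628 V=33.0628[hold]  S*(0)=-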